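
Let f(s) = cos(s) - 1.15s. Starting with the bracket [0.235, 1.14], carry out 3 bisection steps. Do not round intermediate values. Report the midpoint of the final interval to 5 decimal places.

0.63094

f(0.235000) = 0.702264, f(1.140000) = -0.893405 (opposite signs)
step 1: m = 0.687500, f(m) = -0.017790 < 0 → root in [0.235000, 0.687500]
step 2: m = 0.461250, f(m) = 0.365059 > 0 → root in [0.461250, 0.687500]
step 3: m = 0.574375, f(m) = 0.179001 > 0 → root in [0.574375, 0.687500]
Midpoint of [0.574375, 0.687500] = 0.630937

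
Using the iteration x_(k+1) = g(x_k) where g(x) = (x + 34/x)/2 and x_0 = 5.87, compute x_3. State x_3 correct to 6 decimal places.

x_1 = g(5.870000) = 5.831082
x_2 = g(5.831082) = 5.830952
x_3 = g(5.830952) = 5.830952

5.830952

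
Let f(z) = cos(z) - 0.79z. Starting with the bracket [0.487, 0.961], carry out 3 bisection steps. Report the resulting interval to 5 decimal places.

[0.84250, 0.90175]

f(0.487000) = 0.499011, f(0.961000) = -0.186489 (opposite signs)
step 1: m = 0.724000, f(m) = 0.177202 > 0 → root in [0.724000, 0.961000]
step 2: m = 0.842500, f(m) = 0.000024 > 0 → root in [0.842500, 0.961000]
step 3: m = 0.901750, f(m) = -0.092144 < 0 → root in [0.842500, 0.901750]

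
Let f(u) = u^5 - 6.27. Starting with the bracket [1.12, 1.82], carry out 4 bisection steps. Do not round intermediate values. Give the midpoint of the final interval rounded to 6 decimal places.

f(1.120000) = -4.507658, f(1.820000) = 13.699029 (opposite signs)
step 1: m = 1.470000, f(m) = 0.594149 > 0 → root in [1.120000, 1.470000]
step 2: m = 1.295000, f(m) = -2.627925 < 0 → root in [1.295000, 1.470000]
step 3: m = 1.382500, f(m) = -1.219601 < 0 → root in [1.382500, 1.470000]
step 4: m = 1.426250, f(m) = -0.368284 < 0 → root in [1.426250, 1.470000]
Midpoint of [1.426250, 1.470000] = 1.448125

1.448125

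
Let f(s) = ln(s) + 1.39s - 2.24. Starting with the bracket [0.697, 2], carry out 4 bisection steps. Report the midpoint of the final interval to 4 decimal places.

1.3892

f(0.697000) = -1.632140, f(2.000000) = 1.233147 (opposite signs)
step 1: m = 1.348500, f(m) = -0.066592 < 0 → root in [1.348500, 2.000000]
step 2: m = 1.674250, f(m) = 0.602573 > 0 → root in [1.348500, 1.674250]
step 3: m = 1.511375, f(m) = 0.273831 > 0 → root in [1.348500, 1.511375]
step 4: m = 1.429938, f(m) = 0.105244 > 0 → root in [1.348500, 1.429938]
Midpoint of [1.348500, 1.429938] = 1.389219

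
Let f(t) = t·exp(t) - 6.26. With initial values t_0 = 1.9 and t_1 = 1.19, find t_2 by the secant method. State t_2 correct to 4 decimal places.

Secant update: t_(k+1) = t_k − f(t_k)·(t_k − t_(k-1))/(f(t_k) − f(t_(k-1))).
f(t_0) = 6.443199, f(t_1) = -2.348373
t_2 = 1.190000 - (-2.348373)·(1.190000 - 1.900000)/(-2.348373 - (6.443199)) = 1.379653; f(t_2) = -0.777921

1.3797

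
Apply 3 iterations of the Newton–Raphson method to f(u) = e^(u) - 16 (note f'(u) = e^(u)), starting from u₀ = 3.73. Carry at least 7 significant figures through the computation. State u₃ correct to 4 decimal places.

2.7739

u_0 = 3.730000: f = 25.679108, f' = 41.679108 → u_1 = 3.730000 - (25.679108)/(41.679108) = 3.113885
u_1 = 3.113885: f = 6.508328, f' = 22.508328 → u_2 = 3.113885 - (6.508328)/(22.508328) = 2.824733
u_2 = 2.824733: f = 0.856450, f' = 16.856450 → u_3 = 2.824733 - (0.856450)/(16.856450) = 2.773925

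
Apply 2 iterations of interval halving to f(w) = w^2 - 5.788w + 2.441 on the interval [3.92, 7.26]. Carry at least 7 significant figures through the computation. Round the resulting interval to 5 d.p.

f(3.920000) = -4.881560, f(7.260000) = 13.127720 (opposite signs)
step 1: m = 5.590000, f(m) = 1.334180 > 0 → root in [3.920000, 5.590000]
step 2: m = 4.755000, f(m) = -2.470915 < 0 → root in [4.755000, 5.590000]

[4.75500, 5.59000]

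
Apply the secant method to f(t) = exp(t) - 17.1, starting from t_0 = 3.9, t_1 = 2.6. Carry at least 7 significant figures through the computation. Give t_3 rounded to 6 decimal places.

f(t_0) = 32.302449, f(t_1) = -3.636262
t_2 = 2.600000 - (-3.636262)·(2.600000 - 3.900000)/(-3.636262 - (32.302449)) = 2.731533; f(t_2) = -1.743584
t_3 = 2.731533 - (-1.743584)·(2.731533 - 2.600000)/(-1.743584 - (-3.636262)) = 2.852705; f(t_3) = 0.234614

2.852705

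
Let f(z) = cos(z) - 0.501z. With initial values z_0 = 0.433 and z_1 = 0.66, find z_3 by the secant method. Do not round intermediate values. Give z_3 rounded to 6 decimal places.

Secant update: z_(k+1) = z_k − f(z_k)·(z_k − z_(k-1))/(f(z_k) − f(z_(k-1))).
f(z_0) = 0.690778, f(z_1) = 0.459332
z_2 = 0.660000 - (0.459332)·(0.660000 - 0.433000)/(0.459332 - (0.690778)) = 1.110509; f(z_2) = -0.112159
z_3 = 1.110509 - (-0.112159)·(1.110509 - 0.660000)/(-0.112159 - (0.459332)) = 1.022093; f(z_3) = 0.009512

1.022093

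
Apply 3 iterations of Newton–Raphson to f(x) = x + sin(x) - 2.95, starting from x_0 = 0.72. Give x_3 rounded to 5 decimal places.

f'(x) = 1 + cos(x)
x_0 = 0.720000: f = -1.570615, f' = 1.751806 → x_1 = 0.720000 - (-1.570615)/(1.751806) = 1.616569
x_1 = 1.616569: f = -0.334478, f' = 0.954243 → x_2 = 1.616569 - (-0.334478)/(0.954243) = 1.967086
x_2 = 1.967086: f = -0.060414, f' = 0.614002 → x_3 = 1.967086 - (-0.060414)/(0.614002) = 2.065481

2.06548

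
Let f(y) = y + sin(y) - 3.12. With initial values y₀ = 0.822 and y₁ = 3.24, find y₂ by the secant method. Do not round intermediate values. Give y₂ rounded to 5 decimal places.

3.20686

Secant update: y_(k+1) = y_k − f(y_k)·(y_k − y_(k-1))/(f(y_k) − f(y_(k-1))).
f(y_0) = -1.565491, f(y_1) = 0.021751
y_2 = 3.240000 - (0.021751)·(3.240000 - 0.822000)/(0.021751 - (-1.565491)) = 3.206864; f(y_2) = 0.021639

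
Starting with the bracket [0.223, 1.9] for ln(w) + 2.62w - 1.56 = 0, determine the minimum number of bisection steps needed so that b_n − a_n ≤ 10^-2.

Initial width b − a = 1.9 − 0.223 = 1.677000.
After n steps the width is (b−a)/2^n; need (b−a)/2^n ≤ 10^-2.
So n ≥ log₂(1.677000/10^-2) = log₂(167.7000) ≈ 7.3897.
Hence n = 8.

8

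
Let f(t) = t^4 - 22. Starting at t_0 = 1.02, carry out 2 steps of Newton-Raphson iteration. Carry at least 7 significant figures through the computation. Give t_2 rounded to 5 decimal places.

4.48697

f'(t) = 4t^3
t_0 = 1.020000: f = -20.917568, f' = 4.244832 → t_1 = 1.020000 - (-20.917568)/(4.244832) = 5.947773
t_1 = 5.947773: f = 1229.461500, f' = 841.633690 → t_2 = 5.947773 - (1229.461500)/(841.633690) = 4.486969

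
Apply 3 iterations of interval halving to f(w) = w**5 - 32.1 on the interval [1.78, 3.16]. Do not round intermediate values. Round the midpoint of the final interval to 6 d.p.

f(1.780000) = -14.231010, f(3.160000) = 282.990575 (opposite signs)
step 1: m = 2.470000, f(m) = 59.835823 > 0 → root in [1.780000, 2.470000]
step 2: m = 2.125000, f(m) = 11.230597 > 0 → root in [1.780000, 2.125000]
step 3: m = 1.952500, f(m) = -3.723736 < 0 → root in [1.952500, 2.125000]
Midpoint of [1.952500, 2.125000] = 2.038750

2.038750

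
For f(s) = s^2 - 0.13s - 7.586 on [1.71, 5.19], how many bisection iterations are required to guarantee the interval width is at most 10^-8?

Initial width b − a = 5.19 − 1.71 = 3.480000.
After n steps the width is (b−a)/2^n; need (b−a)/2^n ≤ 10^-8.
So n ≥ log₂(3.480000/10^-8) = log₂(348000000.0000) ≈ 28.3745.
Hence n = 29.

29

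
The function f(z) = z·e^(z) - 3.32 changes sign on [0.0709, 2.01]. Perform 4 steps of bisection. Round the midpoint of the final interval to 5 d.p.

f(0.070900) = -3.243891, f(2.010000) = 11.681268 (opposite signs)
step 1: m = 1.040450, f(m) = -0.375016 < 0 → root in [1.040450, 2.010000]
step 2: m = 1.525225, f(m) = 3.690205 > 0 → root in [1.040450, 1.525225]
step 3: m = 1.282837, f(m) = 1.307015 > 0 → root in [1.040450, 1.282837]
step 4: m = 1.161644, f(m) = 0.391662 > 0 → root in [1.040450, 1.161644]
Midpoint of [1.040450, 1.161644] = 1.101047

1.10105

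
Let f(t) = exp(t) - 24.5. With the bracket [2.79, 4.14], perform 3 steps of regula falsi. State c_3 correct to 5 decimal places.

3.17098

f(2.790000) = -8.218980, f(4.140000) = 38.302821
step 1: c = 3.028504, f(c) = -3.833713 < 0 → new bracket [3.028504, 4.140000]
step 2: c = 3.129631, f(c) = -1.634457 < 0 → new bracket [3.129631, 4.140000]
step 3: c = 3.170981, f(c) = -0.669148 < 0 → new bracket [3.170981, 4.140000]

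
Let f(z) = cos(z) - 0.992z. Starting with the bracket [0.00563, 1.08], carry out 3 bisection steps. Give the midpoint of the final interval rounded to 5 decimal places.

0.74426

f(0.005630) = 0.994399, f(1.080000) = -0.600032 (opposite signs)
step 1: m = 0.542815, f(m) = 0.317786 > 0 → root in [0.542815, 1.080000]
step 2: m = 0.811408, f(m) = -0.116438 < 0 → root in [0.542815, 0.811408]
step 3: m = 0.677111, f(m) = 0.107692 > 0 → root in [0.677111, 0.811408]
Midpoint of [0.677111, 0.811408] = 0.744259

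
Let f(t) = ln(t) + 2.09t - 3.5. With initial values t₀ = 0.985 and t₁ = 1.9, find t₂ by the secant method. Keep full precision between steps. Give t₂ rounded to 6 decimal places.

1.503684

f(t_0) = -1.456464, f(t_1) = 1.112854
t_2 = 1.900000 - (1.112854)·(1.900000 - 0.985000)/(1.112854 - (-1.456464)) = 1.503684; f(t_2) = 0.050618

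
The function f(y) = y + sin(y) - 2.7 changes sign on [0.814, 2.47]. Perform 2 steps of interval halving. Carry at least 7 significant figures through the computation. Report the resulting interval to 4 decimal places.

[1.6420, 2.0560]

f(0.814000) = -1.158961, f(2.470000) = 0.392234 (opposite signs)
step 1: m = 1.642000, f(m) = -0.060534 < 0 → root in [1.642000, 2.470000]
step 2: m = 2.056000, f(m) = 0.240580 > 0 → root in [1.642000, 2.056000]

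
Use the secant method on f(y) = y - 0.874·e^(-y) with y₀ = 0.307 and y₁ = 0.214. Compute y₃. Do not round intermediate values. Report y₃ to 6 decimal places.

0.519083

f(y_0) = -0.335959, f(y_1) = -0.491622
y_2 = 0.214000 - (-0.491622)·(0.214000 - 0.307000)/(-0.491622 - (-0.335959)) = 0.507716; f(y_2) = -0.018318
y_3 = 0.507716 - (-0.018318)·(0.507716 - 0.214000)/(-0.018318 - (-0.491622)) = 0.519083; f(y_3) = -0.001005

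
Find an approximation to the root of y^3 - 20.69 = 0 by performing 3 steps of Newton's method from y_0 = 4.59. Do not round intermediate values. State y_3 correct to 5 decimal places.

f'(y) = 3y^2
y_0 = 4.590000: f = 76.012579, f' = 63.204300 → y_1 = 4.590000 - (76.012579)/(63.204300) = 3.387351
y_1 = 3.387351: f = 18.176968, f' = 34.422443 → y_2 = 3.387351 - (18.176968)/(34.422443) = 2.859295
y_2 = 2.859295: f = 2.686371, f' = 24.526711 → y_3 = 2.859295 - (2.686371)/(24.526711) = 2.749767

2.74977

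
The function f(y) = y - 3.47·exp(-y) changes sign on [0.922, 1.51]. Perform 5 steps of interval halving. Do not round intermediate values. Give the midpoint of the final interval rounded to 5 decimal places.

1.13331

f(0.922000) = -0.458098, f(1.510000) = 0.743442 (opposite signs)
step 1: m = 1.216000, f(m) = 0.187445 > 0 → root in [0.922000, 1.216000]
step 2: m = 1.069000, f(m) = -0.122430 < 0 → root in [1.069000, 1.216000]
step 3: m = 1.142500, f(m) = 0.035499 > 0 → root in [1.069000, 1.142500]
step 4: m = 1.105750, f(m) = -0.042690 < 0 → root in [1.105750, 1.142500]
step 5: m = 1.124125, f(m) = -0.003405 < 0 → root in [1.124125, 1.142500]
Midpoint of [1.124125, 1.142500] = 1.133313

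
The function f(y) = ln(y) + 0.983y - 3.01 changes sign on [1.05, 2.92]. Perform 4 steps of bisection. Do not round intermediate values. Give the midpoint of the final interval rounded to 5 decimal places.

f(1.050000) = -1.929060, f(2.920000) = 0.931944 (opposite signs)
step 1: m = 1.985000, f(m) = -0.373126 < 0 → root in [1.985000, 2.920000]
step 2: m = 2.452500, f(m) = 0.297915 > 0 → root in [1.985000, 2.452500]
step 3: m = 2.218750, f(m) = -0.032025 < 0 → root in [2.218750, 2.452500]
step 4: m = 2.335625, f(m) = 0.134199 > 0 → root in [2.218750, 2.335625]
Midpoint of [2.218750, 2.335625] = 2.277188

2.27719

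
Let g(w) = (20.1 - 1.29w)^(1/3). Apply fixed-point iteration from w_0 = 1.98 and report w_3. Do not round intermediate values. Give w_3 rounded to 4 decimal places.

w_1 = g(1.980000) = 2.598510
w_2 = g(2.598510) = 2.558509
w_3 = g(2.558509) = 2.561134

2.5611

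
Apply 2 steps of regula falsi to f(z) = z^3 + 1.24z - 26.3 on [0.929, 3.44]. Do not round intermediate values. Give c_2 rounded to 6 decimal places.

f(0.929000) = -24.346275, f(3.440000) = 18.673184
step 1: c = 2.350066, f(c) = -10.406947 < 0 → new bracket [2.350066, 3.440000]
step 2: c = 2.740122, f(c) = -2.328670 < 0 → new bracket [2.740122, 3.440000]

2.740122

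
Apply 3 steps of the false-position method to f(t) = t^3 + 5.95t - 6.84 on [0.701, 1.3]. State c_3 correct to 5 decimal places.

0.98734

f(0.701000) = -2.324578, f(1.300000) = 3.092000
step 1: c = 0.958067, f(c) = -0.260101 < 0 → new bracket [0.958067, 1.300000]
step 2: c = 0.984599, f(c) = -0.027135 < 0 → new bracket [0.984599, 1.300000]
step 3: c = 0.987342, f(c) = -0.002807 < 0 → new bracket [0.987342, 1.300000]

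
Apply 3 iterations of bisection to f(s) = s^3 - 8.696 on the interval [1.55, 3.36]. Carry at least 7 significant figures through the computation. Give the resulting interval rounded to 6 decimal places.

[2.002500, 2.228750]

f(1.550000) = -4.972125, f(3.360000) = 29.237056 (opposite signs)
step 1: m = 2.455000, f(m) = 6.100346 > 0 → root in [1.550000, 2.455000]
step 2: m = 2.002500, f(m) = -0.665962 < 0 → root in [2.002500, 2.455000]
step 3: m = 2.228750, f(m) = 2.374929 > 0 → root in [2.002500, 2.228750]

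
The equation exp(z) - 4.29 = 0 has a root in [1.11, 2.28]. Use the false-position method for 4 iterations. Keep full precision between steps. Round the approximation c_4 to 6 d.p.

1.450360

f(1.110000) = -1.255642, f(2.280000) = 5.486680
step 1: c = 1.327892, f(c) = -0.516917 < 0 → new bracket [1.327892, 2.280000]
step 2: c = 1.409870, f(c) = -0.194577 < 0 → new bracket [1.409870, 2.280000]
step 3: c = 1.439671, f(c) = -0.070692 < 0 → new bracket [1.439671, 2.280000]
step 4: c = 1.450360, f(c) = -0.025349 < 0 → new bracket [1.450360, 2.280000]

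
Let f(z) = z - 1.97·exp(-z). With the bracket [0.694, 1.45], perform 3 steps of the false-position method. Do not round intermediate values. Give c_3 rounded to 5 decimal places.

f(0.694000) = -0.290160, f(1.450000) = 0.987897
step 1: c = 0.865637, f(c) = 0.036693 > 0 → new bracket [0.694000, 0.865637]
step 2: c = 0.846368, f(c) = 0.001298 > 0 → new bracket [0.694000, 0.846368]
step 3: c = 0.845690, f(c) = 0.000046 > 0 → new bracket [0.694000, 0.845690]

0.84569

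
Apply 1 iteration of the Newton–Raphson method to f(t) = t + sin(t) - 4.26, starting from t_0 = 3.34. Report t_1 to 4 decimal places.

60.2823

Newton update: t ← t − f(t)/f'(t).
f'(t) = 1 + cos(t)
t_0 = 3.340000: f = -1.117108, f' = 0.019618 → t_1 = 3.340000 - (-1.117108)/(0.019618) = 60.282283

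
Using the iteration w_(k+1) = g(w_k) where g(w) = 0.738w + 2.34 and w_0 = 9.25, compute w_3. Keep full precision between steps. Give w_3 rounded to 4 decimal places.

9.0594

w_1 = g(9.250000) = 9.166500
w_2 = g(9.166500) = 9.104877
w_3 = g(9.104877) = 9.059399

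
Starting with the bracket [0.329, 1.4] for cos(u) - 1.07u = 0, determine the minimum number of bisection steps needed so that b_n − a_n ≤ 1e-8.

27

Initial width b − a = 1.4 − 0.329 = 1.071000.
After n steps the width is (b−a)/2^n; need (b−a)/2^n ≤ 1e-8.
So n ≥ log₂(1.071000/1e-8) = log₂(107100000.0000) ≈ 26.6744.
Hence n = 27.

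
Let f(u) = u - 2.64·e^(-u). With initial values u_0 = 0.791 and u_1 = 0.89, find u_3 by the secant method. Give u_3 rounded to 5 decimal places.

0.98533

f(u_0) = -0.405953, f(u_1) = -0.194131
u_2 = 0.890000 - (-0.194131)·(0.890000 - 0.791000)/(-0.194131 - (-0.405953)) = 0.980732; f(u_2) = -0.009364
u_3 = 0.980732 - (-0.009364)·(0.980732 - 0.890000)/(-0.009364 - (-0.194131)) = 0.985330; f(u_3) = -0.000223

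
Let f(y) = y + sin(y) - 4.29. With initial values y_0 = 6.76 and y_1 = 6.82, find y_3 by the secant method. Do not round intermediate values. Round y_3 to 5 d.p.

5.18514

Secant update: y_(k+1) = y_k − f(y_k)·(y_k − y_(k-1))/(f(y_k) − f(y_(k-1))).
f(y_0) = 2.928951, f(y_1) = 3.041401
y_2 = 6.820000 - (3.041401)·(6.820000 - 6.760000)/(3.041401 - (2.928951)) = 5.197196; f(y_2) = 0.022431
y_3 = 5.197196 - (0.022431)·(5.197196 - 6.820000)/(0.022431 - (3.041401)) = 5.185138; f(y_3) = 0.004819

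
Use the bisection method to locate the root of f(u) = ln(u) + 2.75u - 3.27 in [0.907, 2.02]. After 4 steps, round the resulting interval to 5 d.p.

f(0.907000) = -0.873363, f(2.020000) = 2.988098 (opposite signs)
step 1: m = 1.463500, f(m) = 1.135456 > 0 → root in [0.907000, 1.463500]
step 2: m = 1.185250, f(m) = 0.159391 > 0 → root in [0.907000, 1.185250]
step 3: m = 1.046125, f(m) = -0.348063 < 0 → root in [1.046125, 1.185250]
step 4: m = 1.115687, f(m) = -0.092389 < 0 → root in [1.115687, 1.185250]

[1.11569, 1.18525]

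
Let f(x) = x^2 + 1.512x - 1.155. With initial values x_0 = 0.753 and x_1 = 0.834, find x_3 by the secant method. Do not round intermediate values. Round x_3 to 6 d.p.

0.559618

f(x_0) = 0.550545, f(x_1) = 0.801564
x_2 = 0.834000 - (0.801564)·(0.834000 - 0.753000)/(0.801564 - (0.550545)) = 0.575348; f(x_2) = 0.045950
x_3 = 0.575348 - (0.045950)·(0.575348 - 0.834000)/(0.045950 - (0.801564)) = 0.559618; f(x_3) = 0.004316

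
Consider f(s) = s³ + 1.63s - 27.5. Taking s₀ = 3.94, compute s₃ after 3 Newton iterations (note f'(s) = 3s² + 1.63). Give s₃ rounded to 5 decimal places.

2.83878

Newton update: s ← s − f(s)/f'(s).
s_0 = 3.940000: f = 40.085184, f' = 48.200800 → s_1 = 3.940000 - (40.085184)/(48.200800) = 3.108371
s_1 = 3.108371: f = 7.599632, f' = 30.615910 → s_2 = 3.108371 - (7.599632)/(30.615910) = 2.860146
s_2 = 2.860146: f = 0.559278, f' = 26.171306 → s_3 = 2.860146 - (0.559278)/(26.171306) = 2.838776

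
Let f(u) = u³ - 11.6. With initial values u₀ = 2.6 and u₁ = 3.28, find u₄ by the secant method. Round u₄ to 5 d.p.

2.26531

f(u_0) = 5.976000, f(u_1) = 23.687552
u_2 = 3.280000 - (23.687552)·(3.280000 - 2.600000)/(23.687552 - (5.976000)) = 2.370563; f(u_2) = 1.721547
u_3 = 2.370563 - (1.721547)·(2.370563 - 3.280000)/(1.721547 - (23.687552)) = 2.299288; f(u_3) = 0.555701
u_4 = 2.299288 - (0.555701)·(2.299288 - 2.370563)/(0.555701 - (1.721547)) = 2.265314; f(u_4) = 0.024798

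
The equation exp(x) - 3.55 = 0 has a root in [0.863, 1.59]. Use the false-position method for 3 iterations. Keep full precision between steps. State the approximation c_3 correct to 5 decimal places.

1.26540

False-position update: c = (a·f(b) − b·f(a))/(f(b) − f(a)); replace the endpoint whose sign matches f(c).
f(0.863000) = -1.179739, f(1.590000) = 1.353749
step 1: c = 1.201533, f(c) = -0.224788 < 0 → new bracket [1.201533, 1.590000]
step 2: c = 1.256852, f(c) = -0.035659 < 0 → new bracket [1.256852, 1.590000]
step 3: c = 1.265402, f(c) = -0.005482 < 0 → new bracket [1.265402, 1.590000]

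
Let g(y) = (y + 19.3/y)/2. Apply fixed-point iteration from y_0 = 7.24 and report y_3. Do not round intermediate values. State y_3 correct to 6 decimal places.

4.393290

y_1 = g(7.240000) = 4.952873
y_2 = g(4.952873) = 4.424801
y_3 = g(4.424801) = 4.393290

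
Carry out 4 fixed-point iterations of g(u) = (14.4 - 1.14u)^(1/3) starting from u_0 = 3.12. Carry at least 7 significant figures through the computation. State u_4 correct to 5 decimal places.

u_1 = g(3.120000) = 2.213362
u_2 = g(2.213362) = 2.281564
u_3 = g(2.281564) = 2.276575
u_4 = g(2.276575) = 2.276941

2.27694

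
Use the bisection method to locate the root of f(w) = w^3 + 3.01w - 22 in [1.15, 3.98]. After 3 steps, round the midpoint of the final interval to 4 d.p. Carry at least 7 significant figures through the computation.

f(1.150000) = -17.017625, f(3.980000) = 53.024592 (opposite signs)
step 1: m = 2.565000, f(m) = 2.596362 > 0 → root in [1.150000, 2.565000]
step 2: m = 1.857500, f(m) = -9.999981 < 0 → root in [1.857500, 2.565000]
step 3: m = 2.211250, f(m) = -4.531951 < 0 → root in [2.211250, 2.565000]
Midpoint of [2.211250, 2.565000] = 2.388125

2.3881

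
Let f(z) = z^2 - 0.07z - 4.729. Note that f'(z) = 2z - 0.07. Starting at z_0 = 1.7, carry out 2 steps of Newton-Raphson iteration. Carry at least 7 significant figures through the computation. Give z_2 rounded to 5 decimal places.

2.21126

z_0 = 1.700000: f = -1.958000, f' = 3.330000 → z_1 = 1.700000 - (-1.958000)/(3.330000) = 2.287988
z_1 = 2.287988: f = 0.345730, f' = 4.505976 → z_2 = 2.287988 - (0.345730)/(4.505976) = 2.211261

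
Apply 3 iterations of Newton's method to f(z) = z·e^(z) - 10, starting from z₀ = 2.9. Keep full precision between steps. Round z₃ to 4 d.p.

1.7616

f'(z) = (z + 1)·e^(z)
z_0 = 2.900000: f = 42.705022, f' = 70.879167 → z_1 = 2.900000 - (42.705022)/(70.879167) = 2.297495
z_1 = 2.297495: f = 12.858317, f' = 32.807550 → z_2 = 2.297495 - (12.858317)/(32.807550) = 1.905564
z_2 = 1.905564: f = 2.811481, f' = 19.534678 → z_3 = 1.905564 - (2.811481)/(19.534678) = 1.761641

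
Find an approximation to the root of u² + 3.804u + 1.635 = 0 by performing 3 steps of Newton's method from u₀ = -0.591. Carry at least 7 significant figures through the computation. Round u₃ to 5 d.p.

-0.49395

f'(u) = 2u + 3.804
u_0 = -0.591000: f = -0.263883, f' = 2.622000 → u_1 = -0.591000 - (-0.263883)/(2.622000) = -0.490358
u_1 = -0.490358: f = 0.010129, f' = 2.823284 → u_2 = -0.490358 - (0.010129)/(2.823284) = -0.493946
u_2 = -0.493946: f = 0.000013, f' = 2.816109 → u_3 = -0.493946 - (0.000013)/(2.816109) = -0.493950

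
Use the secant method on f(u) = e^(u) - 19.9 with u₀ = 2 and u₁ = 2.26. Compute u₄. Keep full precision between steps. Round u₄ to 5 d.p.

2.94872

f(u_0) = -12.510944, f(u_1) = -10.316911
u_2 = 2.260000 - (-10.316911)·(2.260000 - 2.000000)/(-10.316911 - (-12.510944)) = 3.482587; f(u_2) = 12.643812
u_3 = 3.482587 - (12.643812)·(3.482587 - 2.260000)/(12.643812 - (-10.316911)) = 2.809343; f(u_3) = -3.300983
u_4 = 2.809343 - (-3.300983)·(2.809343 - 3.482587)/(-3.300983 - (12.643812)) = 2.948722; f(u_4) = -0.818443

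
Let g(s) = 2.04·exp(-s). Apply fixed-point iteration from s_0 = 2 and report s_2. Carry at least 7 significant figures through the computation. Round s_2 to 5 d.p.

s_1 = g(2.000000) = 0.276084
s_2 = g(0.276084) = 1.547848

1.54785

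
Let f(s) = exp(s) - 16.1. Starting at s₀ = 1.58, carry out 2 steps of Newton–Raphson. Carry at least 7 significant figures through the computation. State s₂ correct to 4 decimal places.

f'(s) = exp(s)
s_0 = 1.580000: f = -11.245044, f' = 4.854956 → s_1 = 1.580000 - (-11.245044)/(4.854956) = 3.896199
s_1 = 3.896199: f = 33.115031, f' = 49.215031 → s_2 = 3.896199 - (33.115031)/(49.215031) = 3.223335

3.2233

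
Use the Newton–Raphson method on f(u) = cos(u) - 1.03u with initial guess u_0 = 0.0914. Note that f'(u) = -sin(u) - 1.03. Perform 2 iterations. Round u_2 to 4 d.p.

u_0 = 0.091400: f = 0.901684, f' = -1.121273 → u_1 = 0.091400 - (0.901684)/(-1.121273) = 0.895561
u_1 = 0.895561: f = -0.297347, f' = -1.810560 → u_2 = 0.895561 - (-0.297347)/(-1.810560) = 0.731332

0.7313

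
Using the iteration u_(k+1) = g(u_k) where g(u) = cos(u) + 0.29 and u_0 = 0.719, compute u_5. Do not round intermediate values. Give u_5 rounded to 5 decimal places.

u_1 = g(0.719000) = 1.042465
u_2 = g(1.042465) = 0.794093
u_3 = g(0.794093) = 0.990932
u_4 = g(0.990932) = 0.837911
u_5 = g(0.837911) = 0.959017

0.95902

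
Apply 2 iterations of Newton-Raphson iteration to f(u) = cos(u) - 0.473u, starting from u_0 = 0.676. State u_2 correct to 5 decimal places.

1.05103

Newton update: u ← u − f(u)/f'(u).
f'(u) = -sin(u) - 0.473
u_0 = 0.676000: f = 0.460334, f' = -1.098678 → u_1 = 0.676000 - (0.460334)/(-1.098678) = 1.094989
u_1 = 1.094989: f = -0.059873, f' = -1.361923 → u_2 = 1.094989 - (-0.059873)/(-1.361923) = 1.051026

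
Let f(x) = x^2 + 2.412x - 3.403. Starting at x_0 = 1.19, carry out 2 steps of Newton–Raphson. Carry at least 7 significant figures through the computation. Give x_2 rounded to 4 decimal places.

0.9980

f'(x) = 2x + 2.412
x_0 = 1.190000: f = 0.883380, f' = 4.792000 → x_1 = 1.190000 - (0.883380)/(4.792000) = 1.005655
x_1 = 1.005655: f = 0.033983, f' = 4.423311 → x_2 = 1.005655 - (0.033983)/(4.423311) = 0.997973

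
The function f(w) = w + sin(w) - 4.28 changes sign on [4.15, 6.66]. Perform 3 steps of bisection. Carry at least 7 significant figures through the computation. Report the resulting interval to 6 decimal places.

[5.091250, 5.405000]

f(4.150000) = -0.975984, f(6.660000) = 2.747961 (opposite signs)
step 1: m = 5.405000, f(m) = 0.355419 > 0 → root in [4.150000, 5.405000]
step 2: m = 4.777500, f(m) = -0.500381 < 0 → root in [4.777500, 5.405000]
step 3: m = 5.091250, f(m) = -0.117837 < 0 → root in [5.091250, 5.405000]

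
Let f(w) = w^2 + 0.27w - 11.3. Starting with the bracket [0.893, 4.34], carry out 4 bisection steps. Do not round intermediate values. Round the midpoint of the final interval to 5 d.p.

3.15509

f(0.893000) = -10.261441, f(4.340000) = 8.707400 (opposite signs)
step 1: m = 2.616500, f(m) = -3.747473 < 0 → root in [2.616500, 4.340000]
step 2: m = 3.478250, f(m) = 1.737351 > 0 → root in [2.616500, 3.478250]
step 3: m = 3.047375, f(m) = -1.190714 < 0 → root in [3.047375, 3.478250]
step 4: m = 3.262812, f(m) = 0.226905 > 0 → root in [3.047375, 3.262812]
Midpoint of [3.047375, 3.262812] = 3.155094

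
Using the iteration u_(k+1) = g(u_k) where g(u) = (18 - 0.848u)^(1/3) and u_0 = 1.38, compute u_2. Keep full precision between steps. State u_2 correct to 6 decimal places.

2.510720

u_1 = g(1.380000) = 2.562670
u_2 = g(2.562670) = 2.510720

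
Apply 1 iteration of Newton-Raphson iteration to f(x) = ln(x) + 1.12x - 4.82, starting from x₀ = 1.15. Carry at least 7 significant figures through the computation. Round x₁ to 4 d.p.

Newton update: x ← x − f(x)/f'(x).
f'(x) = 1/x + 1.12
x_0 = 1.150000: f = -3.392238, f' = 1.989565 → x_1 = 1.150000 - (-3.392238)/(1.989565) = 2.855015

2.8550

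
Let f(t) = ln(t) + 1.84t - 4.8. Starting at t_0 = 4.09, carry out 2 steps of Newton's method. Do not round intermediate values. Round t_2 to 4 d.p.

Newton update: t ← t − f(t)/f'(t).
f'(t) = 1/t + 1.84
t_0 = 4.090000: f = 4.134145, f' = 2.084499 → t_1 = 4.090000 - (4.134145)/(2.084499) = 2.106720
t_1 = 2.106720: f = -0.178503, f' = 2.314672 → t_2 = 2.106720 - (-0.178503)/(2.314672) = 2.183838

2.1838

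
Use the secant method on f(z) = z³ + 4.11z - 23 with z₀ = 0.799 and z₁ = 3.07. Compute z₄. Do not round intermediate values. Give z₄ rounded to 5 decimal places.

Secant update: z_(k+1) = z_k − f(z_k)·(z_k − z_(k-1))/(f(z_k) − f(z_(k-1))).
f(z_0) = -19.206028, f(z_1) = 18.552143
z_2 = 3.070000 - (18.552143)·(3.070000 - 0.799000)/(18.552143 - (-19.206028)) = 1.954164; f(z_2) = -7.505905
z_3 = 1.954164 - (-7.505905)·(1.954164 - 3.070000)/(-7.505905 - (18.552143)) = 2.275576; f(z_3) = -1.863894
z_4 = 2.275576 - (-1.863894)·(2.275576 - 1.954164)/(-1.863894 - (-7.505905)) = 2.381757; f(z_4) = 0.300178

2.38176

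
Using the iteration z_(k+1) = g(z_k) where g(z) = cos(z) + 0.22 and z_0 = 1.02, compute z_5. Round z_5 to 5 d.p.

z_1 = g(1.020000) = 0.743366
z_2 = g(0.743366) = 0.956195
z_3 = g(0.956195) = 0.796633
z_4 = g(0.796633) = 0.919118
z_5 = g(0.919118) = 0.826522

0.82652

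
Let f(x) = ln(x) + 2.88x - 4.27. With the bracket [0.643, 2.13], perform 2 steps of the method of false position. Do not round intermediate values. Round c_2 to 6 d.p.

False-position update: c = (a·f(b) − b·f(a))/(f(b) − f(a)); replace the endpoint whose sign matches f(c).
f(0.643000) = -2.859771, f(2.130000) = 2.620522
step 1: c = 1.418958, f(c) = 0.166523 > 0 → new bracket [0.643000, 1.418958]
step 2: c = 1.376261, f(c) = 0.013002 > 0 → new bracket [0.643000, 1.376261]

1.376261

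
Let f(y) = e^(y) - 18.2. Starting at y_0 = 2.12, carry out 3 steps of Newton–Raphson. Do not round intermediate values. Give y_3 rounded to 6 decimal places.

f'(y) = e^(y)
y_0 = 2.120000: f = -9.868863, f' = 8.331137 → y_1 = 2.120000 - (-9.868863)/(8.331137) = 3.304576
y_1 = 3.304576: f = 9.036981, f' = 27.236981 → y_2 = 3.304576 - (9.036981)/(27.236981) = 2.972785
y_2 = 2.972785: f = 1.346276, f' = 19.546276 → y_3 = 2.972785 - (1.346276)/(19.546276) = 2.903908

2.903908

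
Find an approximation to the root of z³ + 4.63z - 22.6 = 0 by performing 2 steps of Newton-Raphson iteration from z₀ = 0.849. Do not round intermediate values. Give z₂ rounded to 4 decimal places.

2.6217

f'(z) = 3z² + 4.63
z_0 = 0.849000: f = -18.057170, f' = 6.792403 → z_1 = 0.849000 - (-18.057170)/(6.792403) = 3.507436
z_1 = 3.507436: f = 36.788291, f' = 41.536326 → z_2 = 3.507436 - (36.788291)/(41.536326) = 2.621747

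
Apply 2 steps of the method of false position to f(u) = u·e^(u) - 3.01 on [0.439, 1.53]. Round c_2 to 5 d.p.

0.98240

f(0.439000) = -2.329043, f(1.530000) = 4.055811
step 1: c = 0.836971, f(c) = -1.077132 < 0 → new bracket [0.836971, 1.530000]
step 2: c = 0.982401, f(c) = -0.386144 < 0 → new bracket [0.982401, 1.530000]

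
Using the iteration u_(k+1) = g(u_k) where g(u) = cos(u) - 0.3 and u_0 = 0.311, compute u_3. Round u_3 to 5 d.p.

u_1 = g(0.311000) = 0.652028
u_2 = g(0.652028) = 0.494855
u_3 = g(0.494855) = 0.580038

0.58004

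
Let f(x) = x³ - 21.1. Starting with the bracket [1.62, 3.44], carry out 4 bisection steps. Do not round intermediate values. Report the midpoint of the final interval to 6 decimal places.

2.814375

f(1.620000) = -16.848472, f(3.440000) = 19.607584 (opposite signs)
step 1: m = 2.530000, f(m) = -4.905723 < 0 → root in [2.530000, 3.440000]
step 2: m = 2.985000, f(m) = 5.497022 > 0 → root in [2.530000, 2.985000]
step 3: m = 2.757500, f(m) = -0.132504 < 0 → root in [2.757500, 2.985000]
step 4: m = 2.871250, f(m) = 2.570805 > 0 → root in [2.757500, 2.871250]
Midpoint of [2.757500, 2.871250] = 2.814375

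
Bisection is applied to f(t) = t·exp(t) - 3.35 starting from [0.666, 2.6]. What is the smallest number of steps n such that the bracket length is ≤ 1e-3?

11

Initial width b − a = 2.6 − 0.666 = 1.934000.
After n steps the width is (b−a)/2^n; need (b−a)/2^n ≤ 1e-3.
So n ≥ log₂(1.934000/1e-3) = log₂(1934.0000) ≈ 10.9174.
Hence n = 11.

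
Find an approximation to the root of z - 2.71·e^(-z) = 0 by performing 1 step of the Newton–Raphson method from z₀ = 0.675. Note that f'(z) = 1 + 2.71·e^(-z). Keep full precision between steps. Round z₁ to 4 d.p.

0.9712

Newton update: z ← z − f(z)/f'(z).
z_0 = 0.675000: f = -0.704814, f' = 2.379814 → z_1 = 0.675000 - (-0.704814)/(2.379814) = 0.971163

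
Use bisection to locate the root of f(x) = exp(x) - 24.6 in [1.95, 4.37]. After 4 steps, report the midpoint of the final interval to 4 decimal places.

3.2356

f(1.950000) = -17.571312, f(4.370000) = 54.443632 (opposite signs)
step 1: m = 3.160000, f(m) = -1.029404 < 0 → root in [3.160000, 4.370000]
step 2: m = 3.765000, f(m) = 18.563706 > 0 → root in [3.160000, 3.765000]
step 3: m = 3.462500, f(m) = 7.296618 > 0 → root in [3.160000, 3.462500]
step 4: m = 3.311250, f(m) = 2.819378 > 0 → root in [3.160000, 3.311250]
Midpoint of [3.160000, 3.311250] = 3.235625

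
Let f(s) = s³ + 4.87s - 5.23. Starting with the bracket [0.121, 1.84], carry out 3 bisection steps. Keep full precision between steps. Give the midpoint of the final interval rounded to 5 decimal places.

f(0.121000) = -4.638958, f(1.840000) = 9.960304 (opposite signs)
step 1: m = 0.980500, f(m) = 0.487668 > 0 → root in [0.121000, 0.980500]
step 2: m = 0.550750, f(m) = -2.380791 < 0 → root in [0.550750, 0.980500]
step 3: m = 0.765625, f(m) = -1.052611 < 0 → root in [0.765625, 0.980500]
Midpoint of [0.765625, 0.980500] = 0.873063

0.87306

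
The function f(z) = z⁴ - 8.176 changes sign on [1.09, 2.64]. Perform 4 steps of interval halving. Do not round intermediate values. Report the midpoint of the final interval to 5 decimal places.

f(1.090000) = -6.764418, f(2.640000) = 40.399324 (opposite signs)
step 1: m = 1.865000, f(m) = 3.922049 > 0 → root in [1.090000, 1.865000]
step 2: m = 1.477500, f(m) = -3.410484 < 0 → root in [1.477500, 1.865000]
step 3: m = 1.671250, f(m) = -0.374723 < 0 → root in [1.671250, 1.865000]
step 4: m = 1.768125, f(m) = 1.597539 > 0 → root in [1.671250, 1.768125]
Midpoint of [1.671250, 1.768125] = 1.719688

1.71969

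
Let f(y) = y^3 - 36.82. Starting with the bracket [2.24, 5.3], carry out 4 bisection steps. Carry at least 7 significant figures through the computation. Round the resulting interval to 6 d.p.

[3.196250, 3.387500]

f(2.240000) = -25.580576, f(5.300000) = 112.057000 (opposite signs)
step 1: m = 3.770000, f(m) = 16.762633 > 0 → root in [2.240000, 3.770000]
step 2: m = 3.005000, f(m) = -9.684775 < 0 → root in [3.005000, 3.770000]
step 3: m = 3.387500, f(m) = 2.052092 > 0 → root in [3.005000, 3.387500]
step 4: m = 3.196250, f(m) = -4.167065 < 0 → root in [3.196250, 3.387500]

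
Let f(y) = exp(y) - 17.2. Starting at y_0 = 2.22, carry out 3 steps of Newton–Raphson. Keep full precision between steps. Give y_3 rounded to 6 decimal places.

f'(y) = exp(y)
y_0 = 2.220000: f = -7.992669, f' = 9.207331 → y_1 = 2.220000 - (-7.992669)/(9.207331) = 3.088077
y_1 = 3.088077: f = 4.734849, f' = 21.934849 → y_2 = 3.088077 - (4.734849)/(21.934849) = 2.872217
y_2 = 2.872217: f = 0.476163, f' = 17.676163 → y_3 = 2.872217 - (0.476163)/(17.676163) = 2.845279

2.845279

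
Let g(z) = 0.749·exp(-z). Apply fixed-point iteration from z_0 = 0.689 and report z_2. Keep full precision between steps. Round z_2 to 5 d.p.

0.51424

z_1 = g(0.689000) = 0.376056
z_2 = g(0.376056) = 0.514236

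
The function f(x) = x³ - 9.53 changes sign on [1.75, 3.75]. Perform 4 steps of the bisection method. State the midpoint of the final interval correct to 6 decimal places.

2.062500

f(1.750000) = -4.170625, f(3.750000) = 43.204375 (opposite signs)
step 1: m = 2.750000, f(m) = 11.266875 > 0 → root in [1.750000, 2.750000]
step 2: m = 2.250000, f(m) = 1.860625 > 0 → root in [1.750000, 2.250000]
step 3: m = 2.000000, f(m) = -1.530000 < 0 → root in [2.000000, 2.250000]
step 4: m = 2.125000, f(m) = 0.065703 > 0 → root in [2.000000, 2.125000]
Midpoint of [2.000000, 2.125000] = 2.062500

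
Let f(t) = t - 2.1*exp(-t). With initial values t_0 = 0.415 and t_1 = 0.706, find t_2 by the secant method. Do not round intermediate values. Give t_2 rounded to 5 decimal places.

f(t_0) = -0.971715, f(t_1) = -0.330591
t_2 = 0.706000 - (-0.330591)·(0.706000 - 0.415000)/(-0.330591 - (-0.971715)) = 0.856052; f(t_2) = -0.036103

0.85605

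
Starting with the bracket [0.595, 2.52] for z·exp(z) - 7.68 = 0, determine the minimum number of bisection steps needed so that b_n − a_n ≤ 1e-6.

21

Initial width b − a = 2.52 − 0.595 = 1.925000.
After n steps the width is (b−a)/2^n; need (b−a)/2^n ≤ 1e-6.
So n ≥ log₂(1.925000/1e-6) = log₂(1925000.0000) ≈ 20.8764.
Hence n = 21.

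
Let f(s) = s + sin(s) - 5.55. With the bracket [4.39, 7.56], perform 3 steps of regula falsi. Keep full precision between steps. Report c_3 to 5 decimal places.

5.91217

False-position update: c = (a·f(b) − b·f(a))/(f(b) − f(a)); replace the endpoint whose sign matches f(c).
f(4.390000) = -2.108481, f(7.560000) = 2.967098
step 1: c = 5.706872, f(c) = -0.388065 < 0 → new bracket [5.706872, 7.560000]
step 2: c = 5.921208, f(c) = 0.017085 > 0 → new bracket [5.706872, 5.921208]
step 3: c = 5.912170, f(c) = -0.000392 < 0 → new bracket [5.912170, 5.921208]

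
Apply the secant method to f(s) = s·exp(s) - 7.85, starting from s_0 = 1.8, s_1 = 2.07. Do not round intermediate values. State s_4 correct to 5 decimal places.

1.59480

Secant update: s_(k+1) = s_k − f(s_k)·(s_k − s_(k-1))/(f(s_k) − f(s_(k-1))).
f(s_0) = 3.039365, f(s_1) = 8.554384
s_2 = 2.070000 - (8.554384)·(2.070000 - 1.800000)/(8.554384 - (3.039365)) = 1.651201; f(s_2) = 0.758104
s_3 = 1.651201 - (0.758104)·(1.651201 - 2.070000)/(0.758104 - (8.554384)) = 1.610477; f(s_3) = 0.210762
s_4 = 1.610477 - (0.210762)·(1.610477 - 1.651201)/(0.210762 - (0.758104)) = 1.594796; f(s_4) = 0.008078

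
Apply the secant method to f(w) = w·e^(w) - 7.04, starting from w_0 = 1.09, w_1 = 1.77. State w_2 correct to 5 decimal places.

f(w_0) = -3.798041, f(w_1) = 3.351410
w_2 = 1.770000 - (3.351410)·(1.770000 - 1.090000)/(3.351410 - (-3.798041)) = 1.451240; f(w_2) = -0.845521

1.45124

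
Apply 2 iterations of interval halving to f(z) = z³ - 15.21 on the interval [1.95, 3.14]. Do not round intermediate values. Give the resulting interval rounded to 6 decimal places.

[2.247500, 2.545000]

f(1.950000) = -7.795125, f(3.140000) = 15.749144 (opposite signs)
step 1: m = 2.545000, f(m) = 1.274029 > 0 → root in [1.950000, 2.545000]
step 2: m = 2.247500, f(m) = -3.857302 < 0 → root in [2.247500, 2.545000]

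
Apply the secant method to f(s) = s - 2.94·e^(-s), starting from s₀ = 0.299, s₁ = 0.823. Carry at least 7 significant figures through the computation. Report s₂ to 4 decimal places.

f(s_0) = -1.881185, f(s_1) = -0.467990
s_2 = 0.823000 - (-0.467990)·(0.823000 - 0.299000)/(-0.467990 - (-1.881185)) = 0.996527; f(s_2) = -0.088802

0.9965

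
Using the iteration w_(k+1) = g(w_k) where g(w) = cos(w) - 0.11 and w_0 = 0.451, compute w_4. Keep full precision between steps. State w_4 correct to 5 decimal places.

0.64260

w_1 = g(0.451000) = 0.790012
w_2 = g(0.790012) = 0.593837
w_3 = g(0.593837) = 0.718800
w_4 = g(0.718800) = 0.642597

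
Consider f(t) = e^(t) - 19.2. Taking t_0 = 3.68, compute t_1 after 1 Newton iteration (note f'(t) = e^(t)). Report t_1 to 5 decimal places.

t_0 = 3.680000: f = 20.446394, f' = 39.646394 → t_1 = 3.680000 - (20.446394)/(39.646394) = 3.164281

3.16428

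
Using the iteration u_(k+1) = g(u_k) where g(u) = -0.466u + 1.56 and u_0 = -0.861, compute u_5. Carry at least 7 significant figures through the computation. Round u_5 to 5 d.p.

u_1 = g(-0.861000) = 1.961226
u_2 = g(1.961226) = 0.646069
u_3 = g(0.646069) = 1.258932
u_4 = g(1.258932) = 0.973338
u_5 = g(0.973338) = 1.106425

1.10642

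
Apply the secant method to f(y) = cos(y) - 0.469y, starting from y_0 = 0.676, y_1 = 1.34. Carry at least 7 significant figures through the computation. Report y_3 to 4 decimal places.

1.0529

f(y_0) = 0.463038, f(y_1) = -0.399707
y_2 = 1.340000 - (-0.399707)·(1.340000 - 0.676000)/(-0.399707 - (0.463038)) = 1.032371; f(y_2) = 0.028603
y_3 = 1.032371 - (0.028603)·(1.032371 - 1.340000)/(0.028603 - (-0.399707)) = 1.052915; f(y_3) = 0.001224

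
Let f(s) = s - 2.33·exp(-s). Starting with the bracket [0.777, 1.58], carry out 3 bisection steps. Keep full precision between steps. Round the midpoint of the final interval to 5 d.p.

0.92756

f(0.777000) = -0.294295, f(1.580000) = 1.100078 (opposite signs)
step 1: m = 1.178500, f(m) = 0.461466 > 0 → root in [0.777000, 1.178500]
step 2: m = 0.977750, f(m) = 0.101305 > 0 → root in [0.777000, 0.977750]
step 3: m = 0.877375, f(m) = -0.091609 < 0 → root in [0.877375, 0.977750]
Midpoint of [0.877375, 0.977750] = 0.927563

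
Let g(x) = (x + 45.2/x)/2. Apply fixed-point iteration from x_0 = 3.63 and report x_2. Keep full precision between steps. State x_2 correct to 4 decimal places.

x_1 = g(3.630000) = 8.040895
x_2 = g(8.040895) = 6.831080

6.8311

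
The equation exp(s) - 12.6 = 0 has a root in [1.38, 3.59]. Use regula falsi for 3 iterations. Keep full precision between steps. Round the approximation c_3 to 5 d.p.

f(1.380000) = -8.625098, f(3.590000) = 23.634076
step 1: c = 1.970885, f(c) = -5.422973 < 0 → new bracket [1.970885, 3.590000]
step 2: c = 2.273064, f(c) = -2.890899 < 0 → new bracket [2.273064, 3.590000]
step 3: c = 2.416594, f(c) = -1.392382 < 0 → new bracket [2.416594, 3.590000]

2.41659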